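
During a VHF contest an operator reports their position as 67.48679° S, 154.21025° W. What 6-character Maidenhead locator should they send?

BC22vm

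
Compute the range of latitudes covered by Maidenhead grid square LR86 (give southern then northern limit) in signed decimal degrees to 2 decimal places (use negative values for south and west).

86.00, 87.00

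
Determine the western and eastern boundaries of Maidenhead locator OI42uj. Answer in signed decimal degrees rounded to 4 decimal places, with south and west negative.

Field O=14, I=8: +14·20° lon, +8·10° lat → SW at lon 100°, lat -10°.
Square 4, 2: +4·2° lon, +2·1° lat → SW at lon 108°, lat -8°.
Subsquare u=20, j=9: +20·0.0833333° lon, +9·0.0416667° lat → SW at lon 109.667°, lat -7.625°.
Cell spans 0.0833333° lon × 0.0416667° lat.
west 109.6667, east 109.7500.

109.6667, 109.7500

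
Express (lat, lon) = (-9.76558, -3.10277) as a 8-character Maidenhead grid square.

II80kf76

Add 180° to longitude and 90° to latitude: 176.89723, 80.23442.
Field: 176.89723/20 → 8 → I, 80.23442/10 → 8 → I; chars II.
Square: 16.89723/2 → 8, 0.23442/1 → 0; chars 80.
Subsquare: 0.89723/0.0833333 → 10 → k, 0.23442/0.0416667 → 5 → f; chars kf.
Extended square: 0.06390/0.00833333 → 7, 0.02609/0.00416667 → 6; chars 76.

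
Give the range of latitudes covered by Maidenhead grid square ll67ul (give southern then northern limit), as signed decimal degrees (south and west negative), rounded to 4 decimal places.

27.4583, 27.5000

Field L=11, L=11: +11·20° lon, +11·10° lat → SW at lon 40°, lat 20°.
Square 6, 7: +6·2° lon, +7·1° lat → SW at lon 52°, lat 27°.
Subsquare u=20, l=11: +20·0.0833333° lon, +11·0.0416667° lat → SW at lon 53.6667°, lat 27.4583°.
Cell spans 0.0833333° lon × 0.0416667° lat.
south 27.4583, north 27.5000.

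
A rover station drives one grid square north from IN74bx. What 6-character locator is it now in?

IN75ba

Latitude subsquare x = 23; +1 → 24, wraps to 0 = a, carry into square.
Latitude square 4; +1 → 5.
The longitude characters are unchanged.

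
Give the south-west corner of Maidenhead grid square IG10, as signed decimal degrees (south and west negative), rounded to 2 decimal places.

Field I=8, G=6: +8·20° lon, +6·10° lat → SW at lon -20°, lat -30°.
Square 1, 0: +1·2° lon, +0·1° lat → SW at lon -18°, lat -30°.
latitude -30.00, longitude -18.00.

-30.00, -18.00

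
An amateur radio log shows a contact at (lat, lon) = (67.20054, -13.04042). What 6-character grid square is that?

IP37le

Offset from 180°W / 90°S: lon 166.9596°, lat 157.2005°.
Field: lon ⌊166.9596/20⌋ = 8 → I; lat ⌊157.2005/10⌋ = 15 → P.
Square: lon ⌊6.9596/2⌋ = 3; lat ⌊7.2005/1⌋ = 7.
Subsquare: lon ⌊0.9596/0.0833333⌋ = 11 → l; lat ⌊0.2005/0.0416667⌋ = 4 → e.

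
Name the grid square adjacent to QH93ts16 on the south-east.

QH93ts25

Longitude extended square 1; +1 → 2.
Latitude extended square 6; −1 → 5.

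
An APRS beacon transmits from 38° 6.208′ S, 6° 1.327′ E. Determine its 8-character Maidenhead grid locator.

JF31av25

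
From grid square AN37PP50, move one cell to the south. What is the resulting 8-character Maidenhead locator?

AN37po59

Latitude extended square 0; −1 → -1, wraps to 9, carry into subsquare.
Latitude subsquare p = 15; −1 → 14 = o.
The longitude characters are unchanged.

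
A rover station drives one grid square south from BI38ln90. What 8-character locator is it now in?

BI38lm99

Latitude extended square 0; −1 → -1, wraps to 9, carry into subsquare.
Latitude subsquare n = 13; −1 → 12 = m.
The longitude characters are unchanged.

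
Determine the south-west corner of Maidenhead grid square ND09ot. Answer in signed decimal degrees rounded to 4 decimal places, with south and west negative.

Field N=13, D=3: +13·20° lon, +3·10° lat → SW at lon 80°, lat -60°.
Square 0, 9: +0·2° lon, +9·1° lat → SW at lon 80°, lat -51°.
Subsquare o=14, t=19: +14·0.0833333° lon, +19·0.0416667° lat → SW at lon 81.1667°, lat -50.2083°.
latitude -50.2083, longitude 81.1667.

-50.2083, 81.1667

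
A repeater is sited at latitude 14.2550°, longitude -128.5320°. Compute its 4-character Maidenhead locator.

CK54

Shift to the Maidenhead origin (180°W, 90°S): lon 51.47, lat 104.25.
Field: lon ⌊51.47/20⌋ = 2 → C; lat ⌊104.25/10⌋ = 10 → K.
Square: lon ⌊11.47/2⌋ = 5; lat ⌊4.25/1⌋ = 4.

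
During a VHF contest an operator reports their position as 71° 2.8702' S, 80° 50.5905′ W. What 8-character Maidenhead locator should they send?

Offset from 180°W / 90°S: lon 99.15682°, lat 18.95216°.
Field (20°×10°, letters A–R): lon ⌊99.15682/20⌋ = 4 → E; lat ⌊18.95216/10⌋ = 1 → B.
Square (2°×1°, digits 0–9): lon ⌊19.15682/2⌋ = 9; lat ⌊8.95216/1⌋ = 8.
Subsquare (5′×2.5′, letters a–x): lon ⌊1.15682/0.0833333⌋ = 13 → n; lat ⌊0.95216/0.0416667⌋ = 22 → w.
Extended square (30″×15″, digits 0–9): lon ⌊0.07349/0.00833333⌋ = 8; lat ⌊0.03550/0.00416667⌋ = 8.

EB98nw88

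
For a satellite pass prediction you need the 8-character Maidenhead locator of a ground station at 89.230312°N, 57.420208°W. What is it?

Shift to the Maidenhead origin (180°W, 90°S): lon 122.57979, lat 179.23031.
Field: 122.57979/20 → 6 → G, 179.23031/10 → 17 → R; chars GR.
Square: 2.57979/2 → 1, 9.23031/1 → 9; chars 19.
Subsquare: 0.57979/0.0833333 → 6 → g, 0.23031/0.0416667 → 5 → f; chars gf.
Extended square: 0.07979/0.00833333 → 9, 0.02198/0.00416667 → 5; chars 95.

GR19gf95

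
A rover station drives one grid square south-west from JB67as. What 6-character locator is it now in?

Longitude subsquare a = 0; −1 → -1, wraps to 23 = x, carry into square.
Longitude square 6; −1 → 5.
Latitude subsquare s = 18; −1 → 17 = r.

JB57xr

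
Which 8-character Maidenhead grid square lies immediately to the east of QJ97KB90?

Longitude extended square 9; +1 → 10, wraps to 0, carry into subsquare.
Longitude subsquare k = 10; +1 → 11 = l.
The latitude characters are unchanged.

QJ97lb00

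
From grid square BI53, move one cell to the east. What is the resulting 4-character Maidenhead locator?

BI63

Longitude square 5; +1 → 6.
The latitude characters are unchanged.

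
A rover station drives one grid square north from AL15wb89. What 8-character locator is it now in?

Latitude extended square 9; +1 → 10, wraps to 0, carry into subsquare.
Latitude subsquare b = 1; +1 → 2 = c.
The longitude characters are unchanged.

AL15wc80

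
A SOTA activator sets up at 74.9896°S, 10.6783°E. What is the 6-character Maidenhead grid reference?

JB55ia

Add 180° to longitude and 90° to latitude: 190.6783, 15.0104.
Field: 190.6783/20 → 9 → J, 15.0104/10 → 1 → B; chars JB.
Square: 10.6783/2 → 5, 5.0104/1 → 5; chars 55.
Subsquare: 0.6783/0.0833333 → 8 → i, 0.0104/0.0416667 → 0 → a; chars ia.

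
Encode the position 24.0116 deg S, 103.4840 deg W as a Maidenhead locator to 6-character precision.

DG85gx

Shift to the Maidenhead origin (180°W, 90°S): lon 76.5160, lat 65.9884.
Field: lon ⌊76.5160/20⌋ = 3 → D; lat ⌊65.9884/10⌋ = 6 → G.
Square: lon ⌊16.5160/2⌋ = 8; lat ⌊5.9884/1⌋ = 5.
Subsquare: lon ⌊0.5160/0.0833333⌋ = 6 → g; lat ⌊0.9884/0.0416667⌋ = 23 → x.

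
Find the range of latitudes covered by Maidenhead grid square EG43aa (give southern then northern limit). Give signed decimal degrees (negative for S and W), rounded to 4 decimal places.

Field E=4, G=6: +4·20° lon, +6·10° lat → SW at lon -100°, lat -30°.
Square 4, 3: +4·2° lon, +3·1° lat → SW at lon -92°, lat -27°.
Subsquare a=0, a=0: +0·0.0833333° lon, +0·0.0416667° lat → SW at lon -92°, lat -27°.
Cell spans 0.0833333° lon × 0.0416667° lat.
south -27.0000, north -26.9583.

-27.0000, -26.9583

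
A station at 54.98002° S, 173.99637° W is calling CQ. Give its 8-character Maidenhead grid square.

AD35aa04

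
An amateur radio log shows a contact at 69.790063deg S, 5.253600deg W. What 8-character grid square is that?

IC70if90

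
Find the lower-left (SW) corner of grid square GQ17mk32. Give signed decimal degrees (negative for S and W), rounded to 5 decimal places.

77.42500, -56.97500

Field G=6, Q=16: +6·20° lon, +16·10° lat → SW at lon -60°, lat 70°.
Square 1, 7: +1·2° lon, +7·1° lat → SW at lon -58°, lat 77°.
Subsquare m=12, k=10: +12·0.0833333° lon, +10·0.0416667° lat → SW at lon -57°, lat 77.4167°.
Extended square 3, 2: +3·0.00833333° lon, +2·0.00416667° lat → SW at lon -56.975°, lat 77.425°.
latitude 77.42500, longitude -56.97500.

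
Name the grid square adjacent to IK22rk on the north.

IK22rl

Latitude subsquare k = 10; +1 → 11 = l.
The longitude characters are unchanged.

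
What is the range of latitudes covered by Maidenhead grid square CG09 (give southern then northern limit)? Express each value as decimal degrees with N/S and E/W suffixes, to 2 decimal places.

21.00° S, 20.00° S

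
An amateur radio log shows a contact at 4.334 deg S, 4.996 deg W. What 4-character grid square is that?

Add 180° to longitude and 90° to latitude: 175.00, 85.67.
Field: 175.00/20 → 8 → I, 85.67/10 → 8 → I; chars II.
Square: 15.00/2 → 7, 5.67/1 → 5; chars 75.

II75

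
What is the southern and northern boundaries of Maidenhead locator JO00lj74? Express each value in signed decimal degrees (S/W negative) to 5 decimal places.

50.39167, 50.39583

Field J=9, O=14: +9·20° lon, +14·10° lat → SW at lon 0°, lat 50°.
Square 0, 0: +0·2° lon, +0·1° lat → SW at lon 0°, lat 50°.
Subsquare l=11, j=9: +11·0.0833333° lon, +9·0.0416667° lat → SW at lon 0.916667°, lat 50.375°.
Extended square 7, 4: +7·0.00833333° lon, +4·0.00416667° lat → SW at lon 0.975°, lat 50.3917°.
Cell spans 0.00833333° lon × 0.00416667° lat.
south 50.39167, north 50.39583.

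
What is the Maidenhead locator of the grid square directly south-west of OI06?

NI95

Longitude square 0; −1 → -1, wraps to 9, carry into field.
Longitude field O = 14; −1 → 13 = N.
Latitude square 6; −1 → 5.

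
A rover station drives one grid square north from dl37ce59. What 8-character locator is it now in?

DL37cf50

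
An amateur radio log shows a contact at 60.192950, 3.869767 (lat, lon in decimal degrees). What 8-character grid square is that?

JP10we46

Offset from 180°W / 90°S: lon 183.86977°, lat 150.19295°.
Field: lon ⌊183.86977/20⌋ = 9 → J; lat ⌊150.19295/10⌋ = 15 → P.
Square: lon ⌊3.86977/2⌋ = 1; lat ⌊0.19295/1⌋ = 0.
Subsquare: lon ⌊1.86977/0.0833333⌋ = 22 → w; lat ⌊0.19295/0.0416667⌋ = 4 → e.
Extended square: lon ⌊0.03643/0.00833333⌋ = 4; lat ⌊0.02628/0.00416667⌋ = 6.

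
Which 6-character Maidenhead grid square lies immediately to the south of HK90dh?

HK90dg

Latitude subsquare h = 7; −1 → 6 = g.
The longitude characters are unchanged.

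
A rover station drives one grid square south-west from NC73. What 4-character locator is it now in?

NC62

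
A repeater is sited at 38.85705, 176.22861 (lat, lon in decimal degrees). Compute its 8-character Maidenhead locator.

RM88cu75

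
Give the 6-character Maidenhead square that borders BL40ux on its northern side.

BL41ua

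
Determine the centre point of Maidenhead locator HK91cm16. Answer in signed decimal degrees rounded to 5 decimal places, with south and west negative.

11.52708, -21.82083

Field H=7, K=10: +7·20° lon, +10·10° lat → SW at lon -40°, lat 10°.
Square 9, 1: +9·2° lon, +1·1° lat → SW at lon -22°, lat 11°.
Subsquare c=2, m=12: +2·0.0833333° lon, +12·0.0416667° lat → SW at lon -21.8333°, lat 11.5°.
Extended square 1, 6: +1·0.00833333° lon, +6·0.00416667° lat → SW at lon -21.825°, lat 11.525°.
Cell spans 0.00833333° lon × 0.00416667° lat. Centre is SW corner plus half of each.
latitude 11.52708, longitude -21.82083.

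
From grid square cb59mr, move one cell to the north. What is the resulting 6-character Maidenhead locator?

CB59ms

Latitude subsquare r = 17; +1 → 18 = s.
The longitude characters are unchanged.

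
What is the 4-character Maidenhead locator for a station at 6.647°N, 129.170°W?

Offset from 180°W / 90°S: lon 50.83°, lat 96.65°.
Field: lon ⌊50.83/20⌋ = 2 → C; lat ⌊96.65/10⌋ = 9 → J.
Square: lon ⌊10.83/2⌋ = 5; lat ⌊6.65/1⌋ = 6.

CJ56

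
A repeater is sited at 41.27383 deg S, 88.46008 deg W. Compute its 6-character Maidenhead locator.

EE58sr

Shift to the Maidenhead origin (180°W, 90°S): lon 91.5399, lat 48.7262.
Field: 91.5399/20 → 4 → E, 48.7262/10 → 4 → E; chars EE.
Square: 11.5399/2 → 5, 8.7262/1 → 8; chars 58.
Subsquare: 1.5399/0.0833333 → 18 → s, 0.7262/0.0416667 → 17 → r; chars sr.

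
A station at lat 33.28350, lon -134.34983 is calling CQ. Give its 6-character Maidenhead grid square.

CM23tg

Add 180° to longitude and 90° to latitude: 45.6502, 123.2835.
Field: 45.6502/20 → 2 → C, 123.2835/10 → 12 → M; chars CM.
Square: 5.6502/2 → 2, 3.2835/1 → 3; chars 23.
Subsquare: 1.6502/0.0833333 → 19 → t, 0.2835/0.0416667 → 6 → g; chars tg.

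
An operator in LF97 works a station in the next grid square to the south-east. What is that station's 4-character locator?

Longitude square 9; +1 → 10, wraps to 0, carry into field.
Longitude field L = 11; +1 → 12 = M.
Latitude square 7; −1 → 6.

MF06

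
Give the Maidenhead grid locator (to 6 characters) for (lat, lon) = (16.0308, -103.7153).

DK86da

Offset from 180°W / 90°S: lon 76.2847°, lat 106.0308°.
Field: 76.2847/20 → 3 → D, 106.0308/10 → 10 → K; chars DK.
Square: 16.2847/2 → 8, 6.0308/1 → 6; chars 86.
Subsquare: 0.2847/0.0833333 → 3 → d, 0.0308/0.0416667 → 0 → a; chars da.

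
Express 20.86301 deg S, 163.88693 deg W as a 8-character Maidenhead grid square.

AG89bd32

Shift to the Maidenhead origin (180°W, 90°S): lon 16.11307, lat 69.13699.
Field (20°×10°, letters A–R): 16.11307/20 → 0 → A, 69.13699/10 → 6 → G; chars AG.
Square (2°×1°, digits 0–9): 16.11307/2 → 8, 9.13699/1 → 9; chars 89.
Subsquare (5′×2.5′, letters a–x): 0.11307/0.0833333 → 1 → b, 0.13699/0.0416667 → 3 → d; chars bd.
Extended square (30″×15″, digits 0–9): 0.02974/0.00833333 → 3, 0.01199/0.00416667 → 2; chars 32.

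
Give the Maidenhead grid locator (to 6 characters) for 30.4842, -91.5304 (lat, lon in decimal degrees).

EM40fl

Shift to the Maidenhead origin (180°W, 90°S): lon 88.4696, lat 120.4842.
Field: lon ⌊88.4696/20⌋ = 4 → E; lat ⌊120.4842/10⌋ = 12 → M.
Square: lon ⌊8.4696/2⌋ = 4; lat ⌊0.4842/1⌋ = 0.
Subsquare: lon ⌊0.4696/0.0833333⌋ = 5 → f; lat ⌊0.4842/0.0416667⌋ = 11 → l.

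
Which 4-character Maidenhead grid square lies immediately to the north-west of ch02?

BH93

Longitude square 0; −1 → -1, wraps to 9, carry into field.
Longitude field C = 2; −1 → 1 = B.
Latitude square 2; +1 → 3.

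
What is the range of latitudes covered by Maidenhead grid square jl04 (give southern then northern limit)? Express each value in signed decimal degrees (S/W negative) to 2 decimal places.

24.00, 25.00

Field J=9, L=11: +9·20° lon, +11·10° lat → SW at lon 0°, lat 20°.
Square 0, 4: +0·2° lon, +4·1° lat → SW at lon 0°, lat 24°.
Cell spans 2° lon × 1° lat.
south 24.00, north 25.00.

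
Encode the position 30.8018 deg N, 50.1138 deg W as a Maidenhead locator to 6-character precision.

GM40wt

Offset from 180°W / 90°S: lon 129.8862°, lat 120.8018°.
Field: lon ⌊129.8862/20⌋ = 6 → G; lat ⌊120.8018/10⌋ = 12 → M.
Square: lon ⌊9.8862/2⌋ = 4; lat ⌊0.8018/1⌋ = 0.
Subsquare: lon ⌊1.8862/0.0833333⌋ = 22 → w; lat ⌊0.8018/0.0416667⌋ = 19 → t.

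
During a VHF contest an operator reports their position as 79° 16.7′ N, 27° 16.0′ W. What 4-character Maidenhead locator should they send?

HQ69

Shift to the Maidenhead origin (180°W, 90°S): lon 152.73, lat 169.28.
Field: 152.73/20 → 7 → H, 169.28/10 → 16 → Q; chars HQ.
Square: 12.73/2 → 6, 9.28/1 → 9; chars 69.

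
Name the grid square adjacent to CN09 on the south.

Latitude square 9; −1 → 8.
The longitude characters are unchanged.

CN08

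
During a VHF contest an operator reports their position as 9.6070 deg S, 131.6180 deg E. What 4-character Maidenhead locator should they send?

PI50

Shift to the Maidenhead origin (180°W, 90°S): lon 311.62, lat 80.39.
Field: 311.62/20 → 15 → P, 80.39/10 → 8 → I; chars PI.
Square: 11.62/2 → 5, 0.39/1 → 0; chars 50.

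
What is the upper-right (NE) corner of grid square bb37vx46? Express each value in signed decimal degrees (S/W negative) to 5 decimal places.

Field B=1, B=1: +1·20° lon, +1·10° lat → SW at lon -160°, lat -80°.
Square 3, 7: +3·2° lon, +7·1° lat → SW at lon -154°, lat -73°.
Subsquare v=21, x=23: +21·0.0833333° lon, +23·0.0416667° lat → SW at lon -152.25°, lat -72.0417°.
Extended square 4, 6: +4·0.00833333° lon, +6·0.00416667° lat → SW at lon -152.217°, lat -72.0167°.
Cell spans 0.00833333° lon × 0.00416667° lat. NE corner is SW corner plus one full cell.
latitude -72.01250, longitude -152.20833.

-72.01250, -152.20833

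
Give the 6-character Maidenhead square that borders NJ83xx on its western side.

Longitude subsquare x = 23; −1 → 22 = w.
The latitude characters are unchanged.

NJ83wx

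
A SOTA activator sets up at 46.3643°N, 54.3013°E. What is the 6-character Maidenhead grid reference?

Add 180° to longitude and 90° to latitude: 234.3013, 136.3643.
Field: 234.3013/20 → 11 → L, 136.3643/10 → 13 → N; chars LN.
Square: 14.3013/2 → 7, 6.3643/1 → 6; chars 76.
Subsquare: 0.3013/0.0833333 → 3 → d, 0.3643/0.0416667 → 8 → i; chars di.

LN76di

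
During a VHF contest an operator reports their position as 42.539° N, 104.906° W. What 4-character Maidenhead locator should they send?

DN72

Add 180° to longitude and 90° to latitude: 75.09, 132.54.
Field (20°×10°, letters A–R): lon ⌊75.09/20⌋ = 3 → D; lat ⌊132.54/10⌋ = 13 → N.
Square (2°×1°, digits 0–9): lon ⌊15.09/2⌋ = 7; lat ⌊2.54/1⌋ = 2.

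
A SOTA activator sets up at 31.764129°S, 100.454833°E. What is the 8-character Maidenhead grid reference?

OF08ff46

Shift to the Maidenhead origin (180°W, 90°S): lon 280.45483, lat 58.23587.
Field: lon ⌊280.45483/20⌋ = 14 → O; lat ⌊58.23587/10⌋ = 5 → F.
Square: lon ⌊0.45483/2⌋ = 0; lat ⌊8.23587/1⌋ = 8.
Subsquare: lon ⌊0.45483/0.0833333⌋ = 5 → f; lat ⌊0.23587/0.0416667⌋ = 5 → f.
Extended square: lon ⌊0.03817/0.00833333⌋ = 4; lat ⌊0.02754/0.00416667⌋ = 6.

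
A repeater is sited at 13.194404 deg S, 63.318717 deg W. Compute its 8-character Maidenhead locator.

FH86it13

Offset from 180°W / 90°S: lon 116.68128°, lat 76.80560°.
Field: lon ⌊116.68128/20⌋ = 5 → F; lat ⌊76.80560/10⌋ = 7 → H.
Square: lon ⌊16.68128/2⌋ = 8; lat ⌊6.80560/1⌋ = 6.
Subsquare: lon ⌊0.68128/0.0833333⌋ = 8 → i; lat ⌊0.80560/0.0416667⌋ = 19 → t.
Extended square: lon ⌊0.01462/0.00833333⌋ = 1; lat ⌊0.01393/0.00416667⌋ = 3.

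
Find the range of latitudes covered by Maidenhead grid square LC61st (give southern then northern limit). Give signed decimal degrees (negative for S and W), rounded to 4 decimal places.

-68.2083, -68.1667

Field L=11, C=2: +11·20° lon, +2·10° lat → SW at lon 40°, lat -70°.
Square 6, 1: +6·2° lon, +1·1° lat → SW at lon 52°, lat -69°.
Subsquare s=18, t=19: +18·0.0833333° lon, +19·0.0416667° lat → SW at lon 53.5°, lat -68.2083°.
Cell spans 0.0833333° lon × 0.0416667° lat.
south -68.2083, north -68.1667.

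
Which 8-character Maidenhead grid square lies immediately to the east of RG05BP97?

RG05cp07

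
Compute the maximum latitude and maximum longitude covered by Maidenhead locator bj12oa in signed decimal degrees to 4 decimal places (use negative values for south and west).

2.0417, -156.7500

Field B=1, J=9: +1·20° lon, +9·10° lat → SW at lon -160°, lat 0°.
Square 1, 2: +1·2° lon, +2·1° lat → SW at lon -158°, lat 2°.
Subsquare o=14, a=0: +14·0.0833333° lon, +0·0.0416667° lat → SW at lon -156.833°, lat 2°.
Cell spans 0.0833333° lon × 0.0416667° lat. NE corner is SW corner plus one full cell.
latitude 2.0417, longitude -156.7500.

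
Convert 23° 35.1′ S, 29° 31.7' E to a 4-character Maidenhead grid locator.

KG46

Offset from 180°W / 90°S: lon 209.53°, lat 66.41°.
Field (20°×10°, letters A–R): lon ⌊209.53/20⌋ = 10 → K; lat ⌊66.41/10⌋ = 6 → G.
Square (2°×1°, digits 0–9): lon ⌊9.53/2⌋ = 4; lat ⌊6.41/1⌋ = 6.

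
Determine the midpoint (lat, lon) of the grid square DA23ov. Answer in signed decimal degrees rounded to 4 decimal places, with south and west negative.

Field D=3, A=0: +3·20° lon, +0·10° lat → SW at lon -120°, lat -90°.
Square 2, 3: +2·2° lon, +3·1° lat → SW at lon -116°, lat -87°.
Subsquare o=14, v=21: +14·0.0833333° lon, +21·0.0416667° lat → SW at lon -114.833°, lat -86.125°.
Cell spans 0.0833333° lon × 0.0416667° lat. Centre is SW corner plus half of each.
latitude -86.1042, longitude -114.7917.

-86.1042, -114.7917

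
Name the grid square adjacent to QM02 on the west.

PM92

Longitude square 0; −1 → -1, wraps to 9, carry into field.
Longitude field Q = 16; −1 → 15 = P.
The latitude characters are unchanged.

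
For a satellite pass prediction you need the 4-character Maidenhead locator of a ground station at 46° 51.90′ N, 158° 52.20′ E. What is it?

QN96

Shift to the Maidenhead origin (180°W, 90°S): lon 338.87, lat 136.87.
Field: lon ⌊338.87/20⌋ = 16 → Q; lat ⌊136.87/10⌋ = 13 → N.
Square: lon ⌊18.87/2⌋ = 9; lat ⌊6.87/1⌋ = 6.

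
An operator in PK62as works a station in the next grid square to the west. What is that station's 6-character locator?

PK52xs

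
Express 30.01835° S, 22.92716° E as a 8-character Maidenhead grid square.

KF19lx15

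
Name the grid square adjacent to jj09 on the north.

Latitude square 9; +1 → 10, wraps to 0, carry into field.
Latitude field J = 9; +1 → 10 = K.
The longitude characters are unchanged.

JK00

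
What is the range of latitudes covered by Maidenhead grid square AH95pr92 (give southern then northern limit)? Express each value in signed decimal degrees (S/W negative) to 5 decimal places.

-14.28333, -14.27917

Field A=0, H=7: +0·20° lon, +7·10° lat → SW at lon -180°, lat -20°.
Square 9, 5: +9·2° lon, +5·1° lat → SW at lon -162°, lat -15°.
Subsquare p=15, r=17: +15·0.0833333° lon, +17·0.0416667° lat → SW at lon -160.75°, lat -14.2917°.
Extended square 9, 2: +9·0.00833333° lon, +2·0.00416667° lat → SW at lon -160.675°, lat -14.2833°.
Cell spans 0.00833333° lon × 0.00416667° lat.
south -14.28333, north -14.27917.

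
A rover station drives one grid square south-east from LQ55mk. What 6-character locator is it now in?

LQ55nj

Longitude subsquare m = 12; +1 → 13 = n.
Latitude subsquare k = 10; −1 → 9 = j.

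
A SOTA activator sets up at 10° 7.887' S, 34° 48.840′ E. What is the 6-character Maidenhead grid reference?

KH79ju

Shift to the Maidenhead origin (180°W, 90°S): lon 214.8140, lat 79.8685.
Field: lon ⌊214.8140/20⌋ = 10 → K; lat ⌊79.8685/10⌋ = 7 → H.
Square: lon ⌊14.8140/2⌋ = 7; lat ⌊9.8685/1⌋ = 9.
Subsquare: lon ⌊0.8140/0.0833333⌋ = 9 → j; lat ⌊0.8685/0.0416667⌋ = 20 → u.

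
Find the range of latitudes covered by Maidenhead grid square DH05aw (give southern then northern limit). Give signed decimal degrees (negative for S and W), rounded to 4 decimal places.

-14.0833, -14.0417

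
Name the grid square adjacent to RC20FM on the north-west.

RC20en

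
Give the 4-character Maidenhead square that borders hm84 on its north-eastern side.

Longitude square 8; +1 → 9.
Latitude square 4; +1 → 5.

HM95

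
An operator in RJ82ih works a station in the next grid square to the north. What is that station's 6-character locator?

Latitude subsquare h = 7; +1 → 8 = i.
The longitude characters are unchanged.

RJ82ii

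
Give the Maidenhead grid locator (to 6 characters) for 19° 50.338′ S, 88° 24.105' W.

EH50td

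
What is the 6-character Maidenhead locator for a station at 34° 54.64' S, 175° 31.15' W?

Shift to the Maidenhead origin (180°W, 90°S): lon 4.4808, lat 55.0893.
Field (20°×10°, letters A–R): 4.4808/20 → 0 → A, 55.0893/10 → 5 → F; chars AF.
Square (2°×1°, digits 0–9): 4.4808/2 → 2, 5.0893/1 → 5; chars 25.
Subsquare (5′×2.5′, letters a–x): 0.4808/0.0833333 → 5 → f, 0.0893/0.0416667 → 2 → c; chars fc.

AF25fc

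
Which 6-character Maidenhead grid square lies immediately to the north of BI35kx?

BI36ka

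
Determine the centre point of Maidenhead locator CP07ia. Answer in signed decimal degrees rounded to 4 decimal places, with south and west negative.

Field C=2, P=15: +2·20° lon, +15·10° lat → SW at lon -140°, lat 60°.
Square 0, 7: +0·2° lon, +7·1° lat → SW at lon -140°, lat 67°.
Subsquare i=8, a=0: +8·0.0833333° lon, +0·0.0416667° lat → SW at lon -139.333°, lat 67°.
Cell spans 0.0833333° lon × 0.0416667° lat. Centre is SW corner plus half of each.
latitude 67.0208, longitude -139.2917.

67.0208, -139.2917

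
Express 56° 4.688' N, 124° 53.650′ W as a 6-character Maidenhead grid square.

CO76nb

Offset from 180°W / 90°S: lon 55.1058°, lat 146.0781°.
Field: lon ⌊55.1058/20⌋ = 2 → C; lat ⌊146.0781/10⌋ = 14 → O.
Square: lon ⌊15.1058/2⌋ = 7; lat ⌊6.0781/1⌋ = 6.
Subsquare: lon ⌊1.1058/0.0833333⌋ = 13 → n; lat ⌊0.0781/0.0416667⌋ = 1 → b.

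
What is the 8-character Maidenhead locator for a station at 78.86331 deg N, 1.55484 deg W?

IQ98fu37

Add 180° to longitude and 90° to latitude: 178.44516, 168.86331.
Field: 178.44516/20 → 8 → I, 168.86331/10 → 16 → Q; chars IQ.
Square: 18.44516/2 → 9, 8.86331/1 → 8; chars 98.
Subsquare: 0.44516/0.0833333 → 5 → f, 0.86331/0.0416667 → 20 → u; chars fu.
Extended square: 0.02849/0.00833333 → 3, 0.02998/0.00416667 → 7; chars 37.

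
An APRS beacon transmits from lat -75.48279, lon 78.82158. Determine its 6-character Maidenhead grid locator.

MB94jm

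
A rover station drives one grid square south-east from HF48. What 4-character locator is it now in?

HF57

Longitude square 4; +1 → 5.
Latitude square 8; −1 → 7.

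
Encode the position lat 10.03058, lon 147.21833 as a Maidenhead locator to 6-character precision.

Shift to the Maidenhead origin (180°W, 90°S): lon 327.2183, lat 100.0306.
Field: 327.2183/20 → 16 → Q, 100.0306/10 → 10 → K; chars QK.
Square: 7.2183/2 → 3, 0.0306/1 → 0; chars 30.
Subsquare: 1.2183/0.0833333 → 14 → o, 0.0306/0.0416667 → 0 → a; chars oa.

QK30oa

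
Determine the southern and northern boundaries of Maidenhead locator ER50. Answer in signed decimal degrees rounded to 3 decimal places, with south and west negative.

Field E=4, R=17: +4·20° lon, +17·10° lat → SW at lon -100°, lat 80°.
Square 5, 0: +5·2° lon, +0·1° lat → SW at lon -90°, lat 80°.
Cell spans 2° lon × 1° lat.
south 80.000, north 81.000.

80.000, 81.000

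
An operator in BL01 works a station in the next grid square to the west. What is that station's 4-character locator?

AL91

Longitude square 0; −1 → -1, wraps to 9, carry into field.
Longitude field B = 1; −1 → 0 = A.
The latitude characters are unchanged.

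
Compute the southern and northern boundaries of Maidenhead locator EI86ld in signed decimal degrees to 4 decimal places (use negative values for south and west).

Field E=4, I=8: +4·20° lon, +8·10° lat → SW at lon -100°, lat -10°.
Square 8, 6: +8·2° lon, +6·1° lat → SW at lon -84°, lat -4°.
Subsquare l=11, d=3: +11·0.0833333° lon, +3·0.0416667° lat → SW at lon -83.0833°, lat -3.875°.
Cell spans 0.0833333° lon × 0.0416667° lat.
south -3.8750, north -3.8333.

-3.8750, -3.8333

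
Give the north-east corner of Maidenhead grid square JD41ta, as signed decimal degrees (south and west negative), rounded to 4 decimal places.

-58.9583, 9.6667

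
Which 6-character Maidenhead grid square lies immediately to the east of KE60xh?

Longitude subsquare x = 23; +1 → 24, wraps to 0 = a, carry into square.
Longitude square 6; +1 → 7.
The latitude characters are unchanged.

KE70ah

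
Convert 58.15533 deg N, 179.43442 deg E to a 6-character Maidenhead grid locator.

Offset from 180°W / 90°S: lon 359.4344°, lat 148.1553°.
Field: 359.4344/20 → 17 → R, 148.1553/10 → 14 → O; chars RO.
Square: 19.4344/2 → 9, 8.1553/1 → 8; chars 98.
Subsquare: 1.4344/0.0833333 → 17 → r, 0.1553/0.0416667 → 3 → d; chars rd.

RO98rd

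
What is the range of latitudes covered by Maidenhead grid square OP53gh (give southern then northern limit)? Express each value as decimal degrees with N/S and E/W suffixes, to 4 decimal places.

63.2917° N, 63.3333° N

Field O=14, P=15: +14·20° lon, +15·10° lat → SW at lon 100°, lat 60°.
Square 5, 3: +5·2° lon, +3·1° lat → SW at lon 110°, lat 63°.
Subsquare g=6, h=7: +6·0.0833333° lon, +7·0.0416667° lat → SW at lon 110.5°, lat 63.2917°.
Cell spans 0.0833333° lon × 0.0416667° lat.
south 63.2917° N, north 63.3333° N.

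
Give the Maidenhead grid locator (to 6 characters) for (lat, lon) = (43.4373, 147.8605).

QN33wk

Shift to the Maidenhead origin (180°W, 90°S): lon 327.8605, lat 133.4373.
Field: lon ⌊327.8605/20⌋ = 16 → Q; lat ⌊133.4373/10⌋ = 13 → N.
Square: lon ⌊7.8605/2⌋ = 3; lat ⌊3.4373/1⌋ = 3.
Subsquare: lon ⌊1.8605/0.0833333⌋ = 22 → w; lat ⌊0.4373/0.0416667⌋ = 10 → k.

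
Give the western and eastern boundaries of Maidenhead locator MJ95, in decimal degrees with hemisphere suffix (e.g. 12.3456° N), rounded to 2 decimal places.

78.00° E, 80.00° E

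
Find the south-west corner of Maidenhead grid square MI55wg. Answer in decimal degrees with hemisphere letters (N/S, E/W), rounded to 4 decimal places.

4.7500° S, 71.8333° E

Field M=12, I=8: +12·20° lon, +8·10° lat → SW at lon 60°, lat -10°.
Square 5, 5: +5·2° lon, +5·1° lat → SW at lon 70°, lat -5°.
Subsquare w=22, g=6: +22·0.0833333° lon, +6·0.0416667° lat → SW at lon 71.8333°, lat -4.75°.
latitude 4.7500° S, longitude 71.8333° E.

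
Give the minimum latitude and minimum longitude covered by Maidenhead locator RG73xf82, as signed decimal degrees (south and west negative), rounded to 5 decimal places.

-26.78333, 175.98333

Field R=17, G=6: +17·20° lon, +6·10° lat → SW at lon 160°, lat -30°.
Square 7, 3: +7·2° lon, +3·1° lat → SW at lon 174°, lat -27°.
Subsquare x=23, f=5: +23·0.0833333° lon, +5·0.0416667° lat → SW at lon 175.917°, lat -26.7917°.
Extended square 8, 2: +8·0.00833333° lon, +2·0.00416667° lat → SW at lon 175.983°, lat -26.7833°.
latitude -26.78333, longitude 175.98333.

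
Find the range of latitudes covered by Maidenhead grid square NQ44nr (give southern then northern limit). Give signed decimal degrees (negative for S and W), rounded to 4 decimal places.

74.7083, 74.7500

Field N=13, Q=16: +13·20° lon, +16·10° lat → SW at lon 80°, lat 70°.
Square 4, 4: +4·2° lon, +4·1° lat → SW at lon 88°, lat 74°.
Subsquare n=13, r=17: +13·0.0833333° lon, +17·0.0416667° lat → SW at lon 89.0833°, lat 74.7083°.
Cell spans 0.0833333° lon × 0.0416667° lat.
south 74.7083, north 74.7500.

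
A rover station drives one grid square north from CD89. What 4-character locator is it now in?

Latitude square 9; +1 → 10, wraps to 0, carry into field.
Latitude field D = 3; +1 → 4 = E.
The longitude characters are unchanged.

CE80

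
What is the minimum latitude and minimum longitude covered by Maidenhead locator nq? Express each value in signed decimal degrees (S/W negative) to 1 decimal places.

70.0, 80.0

Field N=13, Q=16: +13·20° lon, +16·10° lat → SW at lon 80°, lat 70°.
latitude 70.0, longitude 80.0.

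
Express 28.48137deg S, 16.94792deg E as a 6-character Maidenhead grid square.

JG81lm

Offset from 180°W / 90°S: lon 196.9479°, lat 61.5186°.
Field (20°×10°, letters A–R): lon ⌊196.9479/20⌋ = 9 → J; lat ⌊61.5186/10⌋ = 6 → G.
Square (2°×1°, digits 0–9): lon ⌊16.9479/2⌋ = 8; lat ⌊1.5186/1⌋ = 1.
Subsquare (5′×2.5′, letters a–x): lon ⌊0.9479/0.0833333⌋ = 11 → l; lat ⌊0.5186/0.0416667⌋ = 12 → m.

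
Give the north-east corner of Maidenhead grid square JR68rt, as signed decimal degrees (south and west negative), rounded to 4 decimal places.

88.8333, 13.5000

Field J=9, R=17: +9·20° lon, +17·10° lat → SW at lon 0°, lat 80°.
Square 6, 8: +6·2° lon, +8·1° lat → SW at lon 12°, lat 88°.
Subsquare r=17, t=19: +17·0.0833333° lon, +19·0.0416667° lat → SW at lon 13.4167°, lat 88.7917°.
Cell spans 0.0833333° lon × 0.0416667° lat. NE corner is SW corner plus one full cell.
latitude 88.8333, longitude 13.5000.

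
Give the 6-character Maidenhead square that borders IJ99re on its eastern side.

IJ99se

Longitude subsquare r = 17; +1 → 18 = s.
The latitude characters are unchanged.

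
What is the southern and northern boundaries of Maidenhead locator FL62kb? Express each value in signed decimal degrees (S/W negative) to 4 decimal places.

Field F=5, L=11: +5·20° lon, +11·10° lat → SW at lon -80°, lat 20°.
Square 6, 2: +6·2° lon, +2·1° lat → SW at lon -68°, lat 22°.
Subsquare k=10, b=1: +10·0.0833333° lon, +1·0.0416667° lat → SW at lon -67.1667°, lat 22.0417°.
Cell spans 0.0833333° lon × 0.0416667° lat.
south 22.0417, north 22.0833.

22.0417, 22.0833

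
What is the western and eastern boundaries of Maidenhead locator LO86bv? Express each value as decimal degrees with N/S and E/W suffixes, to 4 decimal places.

56.0833° E, 56.1667° E

Field L=11, O=14: +11·20° lon, +14·10° lat → SW at lon 40°, lat 50°.
Square 8, 6: +8·2° lon, +6·1° lat → SW at lon 56°, lat 56°.
Subsquare b=1, v=21: +1·0.0833333° lon, +21·0.0416667° lat → SW at lon 56.0833°, lat 56.875°.
Cell spans 0.0833333° lon × 0.0416667° lat.
west 56.0833° E, east 56.1667° E.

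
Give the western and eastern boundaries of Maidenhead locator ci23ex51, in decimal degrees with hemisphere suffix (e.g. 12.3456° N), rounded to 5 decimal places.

Field C=2, I=8: +2·20° lon, +8·10° lat → SW at lon -140°, lat -10°.
Square 2, 3: +2·2° lon, +3·1° lat → SW at lon -136°, lat -7°.
Subsquare e=4, x=23: +4·0.0833333° lon, +23·0.0416667° lat → SW at lon -135.667°, lat -6.04167°.
Extended square 5, 1: +5·0.00833333° lon, +1·0.00416667° lat → SW at lon -135.625°, lat -6.0375°.
Cell spans 0.00833333° lon × 0.00416667° lat.
west 135.62500° W, east 135.61667° W.

135.62500° W, 135.61667° W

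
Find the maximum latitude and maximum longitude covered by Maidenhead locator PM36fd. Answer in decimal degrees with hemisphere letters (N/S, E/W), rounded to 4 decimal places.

36.1667° N, 126.5000° E

Field P=15, M=12: +15·20° lon, +12·10° lat → SW at lon 120°, lat 30°.
Square 3, 6: +3·2° lon, +6·1° lat → SW at lon 126°, lat 36°.
Subsquare f=5, d=3: +5·0.0833333° lon, +3·0.0416667° lat → SW at lon 126.417°, lat 36.125°.
Cell spans 0.0833333° lon × 0.0416667° lat. NE corner is SW corner plus one full cell.
latitude 36.1667° N, longitude 126.5000° E.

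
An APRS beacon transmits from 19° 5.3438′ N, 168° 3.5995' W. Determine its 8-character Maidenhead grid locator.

Offset from 180°W / 90°S: lon 11.94001°, lat 109.08906°.
Field: 11.94001/20 → 0 → A, 109.08906/10 → 10 → K; chars AK.
Square: 11.94001/2 → 5, 9.08906/1 → 9; chars 59.
Subsquare: 1.94001/0.0833333 → 23 → x, 0.08906/0.0416667 → 2 → c; chars xc.
Extended square: 0.02334/0.00833333 → 2, 0.00573/0.00416667 → 1; chars 21.

AK59xc21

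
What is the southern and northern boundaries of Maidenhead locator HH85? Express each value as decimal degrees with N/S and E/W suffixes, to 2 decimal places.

Field H=7, H=7: +7·20° lon, +7·10° lat → SW at lon -40°, lat -20°.
Square 8, 5: +8·2° lon, +5·1° lat → SW at lon -24°, lat -15°.
Cell spans 2° lon × 1° lat.
south 15.00° S, north 14.00° S.

15.00° S, 14.00° S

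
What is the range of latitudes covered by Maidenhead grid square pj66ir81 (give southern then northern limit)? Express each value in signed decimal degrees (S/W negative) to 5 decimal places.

Field P=15, J=9: +15·20° lon, +9·10° lat → SW at lon 120°, lat 0°.
Square 6, 6: +6·2° lon, +6·1° lat → SW at lon 132°, lat 6°.
Subsquare i=8, r=17: +8·0.0833333° lon, +17·0.0416667° lat → SW at lon 132.667°, lat 6.70833°.
Extended square 8, 1: +8·0.00833333° lon, +1·0.00416667° lat → SW at lon 132.733°, lat 6.7125°.
Cell spans 0.00833333° lon × 0.00416667° lat.
south 6.71250, north 6.71667.

6.71250, 6.71667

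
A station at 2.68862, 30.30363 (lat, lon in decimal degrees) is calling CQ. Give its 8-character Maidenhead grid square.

Offset from 180°W / 90°S: lon 210.30363°, lat 92.68862°.
Field: 210.30363/20 → 10 → K, 92.68862/10 → 9 → J; chars KJ.
Square: 10.30363/2 → 5, 2.68862/1 → 2; chars 52.
Subsquare: 0.30363/0.0833333 → 3 → d, 0.68862/0.0416667 → 16 → q; chars dq.
Extended square: 0.05363/0.00833333 → 6, 0.02195/0.00416667 → 5; chars 65.

KJ52dq65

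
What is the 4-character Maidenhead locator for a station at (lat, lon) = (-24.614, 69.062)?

MG45

Add 180° to longitude and 90° to latitude: 249.06, 65.39.
Field: 249.06/20 → 12 → M, 65.39/10 → 6 → G; chars MG.
Square: 9.06/2 → 4, 5.39/1 → 5; chars 45.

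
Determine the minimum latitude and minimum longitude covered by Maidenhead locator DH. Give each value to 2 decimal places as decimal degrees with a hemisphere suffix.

20.00° S, 120.00° W

Field D=3, H=7: +3·20° lon, +7·10° lat → SW at lon -120°, lat -20°.
latitude 20.00° S, longitude 120.00° W.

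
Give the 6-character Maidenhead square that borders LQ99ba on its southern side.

LQ98bx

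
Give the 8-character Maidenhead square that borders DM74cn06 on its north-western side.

Longitude extended square 0; −1 → -1, wraps to 9, carry into subsquare.
Longitude subsquare c = 2; −1 → 1 = b.
Latitude extended square 6; +1 → 7.

DM74bn97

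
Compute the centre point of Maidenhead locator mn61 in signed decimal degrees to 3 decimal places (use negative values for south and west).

Field M=12, N=13: +12·20° lon, +13·10° lat → SW at lon 60°, lat 40°.
Square 6, 1: +6·2° lon, +1·1° lat → SW at lon 72°, lat 41°.
Cell spans 2° lon × 1° lat. Centre is SW corner plus half of each.
latitude 41.500, longitude 73.000.

41.500, 73.000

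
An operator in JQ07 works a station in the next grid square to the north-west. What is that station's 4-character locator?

IQ98

Longitude square 0; −1 → -1, wraps to 9, carry into field.
Longitude field J = 9; −1 → 8 = I.
Latitude square 7; +1 → 8.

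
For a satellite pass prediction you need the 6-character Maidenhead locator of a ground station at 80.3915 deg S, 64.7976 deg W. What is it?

FA79oo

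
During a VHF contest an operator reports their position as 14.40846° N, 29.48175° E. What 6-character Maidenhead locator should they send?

KK44rj

Offset from 180°W / 90°S: lon 209.4818°, lat 104.4085°.
Field: lon ⌊209.4818/20⌋ = 10 → K; lat ⌊104.4085/10⌋ = 10 → K.
Square: lon ⌊9.4818/2⌋ = 4; lat ⌊4.4085/1⌋ = 4.
Subsquare: lon ⌊1.4818/0.0833333⌋ = 17 → r; lat ⌊0.4085/0.0416667⌋ = 9 → j.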